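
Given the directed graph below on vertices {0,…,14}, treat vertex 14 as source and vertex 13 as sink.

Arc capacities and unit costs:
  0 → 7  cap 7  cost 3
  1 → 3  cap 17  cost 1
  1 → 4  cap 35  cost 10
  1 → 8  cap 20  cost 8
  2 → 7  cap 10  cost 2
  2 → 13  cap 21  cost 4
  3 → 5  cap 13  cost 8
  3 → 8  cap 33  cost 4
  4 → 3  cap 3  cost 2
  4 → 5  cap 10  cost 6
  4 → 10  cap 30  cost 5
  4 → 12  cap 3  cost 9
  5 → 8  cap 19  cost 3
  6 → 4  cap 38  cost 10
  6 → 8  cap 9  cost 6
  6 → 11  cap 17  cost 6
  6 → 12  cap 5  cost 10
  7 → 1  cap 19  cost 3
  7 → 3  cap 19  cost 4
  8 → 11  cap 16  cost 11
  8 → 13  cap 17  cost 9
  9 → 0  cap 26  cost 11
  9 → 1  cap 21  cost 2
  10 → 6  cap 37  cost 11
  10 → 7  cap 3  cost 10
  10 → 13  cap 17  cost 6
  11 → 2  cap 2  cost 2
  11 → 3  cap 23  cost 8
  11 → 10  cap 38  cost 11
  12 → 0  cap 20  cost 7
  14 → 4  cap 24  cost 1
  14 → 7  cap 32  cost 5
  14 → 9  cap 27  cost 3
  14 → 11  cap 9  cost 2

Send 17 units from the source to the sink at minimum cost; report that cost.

Minimum cost for 17 units: 196

shortest-cost path #1: 14→11→2→13 push 2 @ unit cost 8 (adds 16)
shortest-cost path #2: 14→4→10→13 push 15 @ unit cost 12 (adds 180)
total cost = 196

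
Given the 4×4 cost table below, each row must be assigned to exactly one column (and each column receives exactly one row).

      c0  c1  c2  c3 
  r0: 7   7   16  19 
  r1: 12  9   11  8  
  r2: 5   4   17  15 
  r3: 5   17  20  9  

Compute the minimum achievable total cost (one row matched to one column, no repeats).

Minimum assignment cost: 31

optimal assignment: row0→col0 (cost 7), row1→col2 (cost 11), row2→col1 (cost 4), row3→col3 (cost 9)
total = 7 + 11 + 4 + 9 = 31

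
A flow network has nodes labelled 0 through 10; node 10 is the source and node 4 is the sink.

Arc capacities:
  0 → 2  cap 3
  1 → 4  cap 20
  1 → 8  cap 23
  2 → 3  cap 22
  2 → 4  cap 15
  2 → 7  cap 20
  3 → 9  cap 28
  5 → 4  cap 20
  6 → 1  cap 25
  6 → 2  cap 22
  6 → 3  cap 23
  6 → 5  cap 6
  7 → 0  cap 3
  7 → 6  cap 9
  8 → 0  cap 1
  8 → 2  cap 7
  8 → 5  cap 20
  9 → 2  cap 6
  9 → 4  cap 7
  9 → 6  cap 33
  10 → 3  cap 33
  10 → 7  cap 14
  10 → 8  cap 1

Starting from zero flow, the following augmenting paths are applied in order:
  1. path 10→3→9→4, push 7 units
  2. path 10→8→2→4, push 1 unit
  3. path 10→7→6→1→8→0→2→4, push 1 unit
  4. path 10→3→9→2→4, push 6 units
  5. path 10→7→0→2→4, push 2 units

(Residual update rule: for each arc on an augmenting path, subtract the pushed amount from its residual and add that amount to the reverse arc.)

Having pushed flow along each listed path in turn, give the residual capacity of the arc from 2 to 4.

Residual capacity of (2,4): 5

after path 1 (10→3→9→4, push 7): res(2,4)=15
after path 2 (10→8→2→4, push 1): res(2,4)=14
after path 3 (10→7→6→1→8→0→2→4, push 1): res(2,4)=13
after path 4 (10→3→9→2→4, push 6): res(2,4)=7
after path 5 (10→7→0→2→4, push 2): res(2,4)=5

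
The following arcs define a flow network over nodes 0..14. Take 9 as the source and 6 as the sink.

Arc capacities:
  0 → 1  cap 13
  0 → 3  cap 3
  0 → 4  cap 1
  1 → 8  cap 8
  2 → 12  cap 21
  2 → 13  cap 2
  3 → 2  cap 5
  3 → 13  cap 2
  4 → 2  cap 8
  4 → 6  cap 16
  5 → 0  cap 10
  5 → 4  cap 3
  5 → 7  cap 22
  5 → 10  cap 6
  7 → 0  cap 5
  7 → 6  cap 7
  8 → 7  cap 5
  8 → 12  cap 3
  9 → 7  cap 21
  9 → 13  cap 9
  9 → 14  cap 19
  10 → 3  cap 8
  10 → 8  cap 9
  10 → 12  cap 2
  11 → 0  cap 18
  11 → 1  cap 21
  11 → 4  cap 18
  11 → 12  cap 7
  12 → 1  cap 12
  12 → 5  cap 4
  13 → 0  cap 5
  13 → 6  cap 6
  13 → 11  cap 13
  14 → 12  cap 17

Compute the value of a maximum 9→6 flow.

Maximum flow value: 24

augment #1: 9→7→6 bottleneck 7, total now 7
augment #2: 9→13→6 bottleneck 6, total now 13
augment #3: 9→7→0→4→6 bottleneck 1, total now 14
augment #4: 9→13→11→4→6 bottleneck 3, total now 17
augment #5: 9→14→12→5→4→6 bottleneck 3, total now 20
augment #6: 9→7→0→3→13→11→4→6 bottleneck 2, total now 22
augment #7: 9→7→0→3→2→13→11→4→6 bottleneck 1, total now 23
augment #8: 9→14→12→5→10→3→2→13→11→4→6 bottleneck 1, total now 24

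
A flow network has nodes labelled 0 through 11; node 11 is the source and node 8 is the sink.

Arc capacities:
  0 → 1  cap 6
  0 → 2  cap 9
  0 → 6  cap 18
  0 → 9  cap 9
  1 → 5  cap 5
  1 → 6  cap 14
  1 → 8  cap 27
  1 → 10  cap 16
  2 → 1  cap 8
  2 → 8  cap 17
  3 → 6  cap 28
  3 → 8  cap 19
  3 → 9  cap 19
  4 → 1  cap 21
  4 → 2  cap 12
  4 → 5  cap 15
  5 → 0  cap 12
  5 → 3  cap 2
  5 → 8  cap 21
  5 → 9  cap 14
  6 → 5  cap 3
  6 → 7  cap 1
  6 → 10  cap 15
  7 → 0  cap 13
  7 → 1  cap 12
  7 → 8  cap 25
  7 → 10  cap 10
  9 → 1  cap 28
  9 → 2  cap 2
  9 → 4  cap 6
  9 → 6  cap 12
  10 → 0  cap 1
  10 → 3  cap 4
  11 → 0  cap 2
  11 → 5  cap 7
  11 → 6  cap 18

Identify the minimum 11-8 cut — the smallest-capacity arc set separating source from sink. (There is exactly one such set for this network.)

augment #1: 11→5→8 push 7
augment #2: 11→0→1→8 push 2
augment #3: 11→6→5→8 push 3
augment #4: 11→6→7→8 push 1
augment #5: 11→6→10→3→8 push 4
augment #6: 11→6→10→0→1→8 push 1
max flow = 18; residual-reachable set from 11 gives S-side
cut edges (S→T): {(6,5), (6,7), (10,0), (10,3), (11,0), (11,5)} total cap 18

Min-cut arcs: {(6,5), (6,7), (10,0), (10,3), (11,0), (11,5)} (total capacity 18)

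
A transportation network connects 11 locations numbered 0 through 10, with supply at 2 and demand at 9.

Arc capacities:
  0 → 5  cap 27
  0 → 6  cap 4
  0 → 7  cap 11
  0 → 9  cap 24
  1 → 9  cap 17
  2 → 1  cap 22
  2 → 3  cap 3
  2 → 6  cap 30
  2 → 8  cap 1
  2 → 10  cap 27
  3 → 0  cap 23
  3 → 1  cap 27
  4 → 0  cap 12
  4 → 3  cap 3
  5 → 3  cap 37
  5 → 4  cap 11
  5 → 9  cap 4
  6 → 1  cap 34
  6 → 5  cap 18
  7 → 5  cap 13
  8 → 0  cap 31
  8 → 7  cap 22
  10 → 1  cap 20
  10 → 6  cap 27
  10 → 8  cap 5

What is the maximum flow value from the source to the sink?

Maximum flow value: 44

augment #1: 2→1→9 bottleneck 17, total now 17
augment #2: 2→3→0→9 bottleneck 3, total now 20
augment #3: 2→6→5→9 bottleneck 4, total now 24
augment #4: 2→8→0→9 bottleneck 1, total now 25
augment #5: 2→10→8→0→9 bottleneck 5, total now 30
augment #6: 2→6→5→3→0→9 bottleneck 14, total now 44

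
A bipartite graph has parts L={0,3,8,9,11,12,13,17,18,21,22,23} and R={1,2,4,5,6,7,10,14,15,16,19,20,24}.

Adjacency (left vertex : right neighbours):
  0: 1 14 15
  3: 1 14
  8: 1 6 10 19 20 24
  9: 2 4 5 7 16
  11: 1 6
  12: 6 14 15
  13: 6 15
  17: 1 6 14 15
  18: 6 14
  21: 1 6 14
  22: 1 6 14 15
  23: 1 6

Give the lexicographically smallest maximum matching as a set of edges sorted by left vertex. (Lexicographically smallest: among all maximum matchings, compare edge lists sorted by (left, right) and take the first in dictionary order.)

|M| = 6 (so the lex-smallest maximum matching has 6 edges)
process left vertices in ascending order; for each, take the smallest-labelled available neighbour that still permits 6 edges overall, or leave it unmatched if none does
lex-smallest matching: {0-1, 3-14, 8-10, 9-2, 11-6, 12-15}

Lex-smallest maximum matching: {(0,1), (3,14), (8,10), (9,2), (11,6), (12,15)}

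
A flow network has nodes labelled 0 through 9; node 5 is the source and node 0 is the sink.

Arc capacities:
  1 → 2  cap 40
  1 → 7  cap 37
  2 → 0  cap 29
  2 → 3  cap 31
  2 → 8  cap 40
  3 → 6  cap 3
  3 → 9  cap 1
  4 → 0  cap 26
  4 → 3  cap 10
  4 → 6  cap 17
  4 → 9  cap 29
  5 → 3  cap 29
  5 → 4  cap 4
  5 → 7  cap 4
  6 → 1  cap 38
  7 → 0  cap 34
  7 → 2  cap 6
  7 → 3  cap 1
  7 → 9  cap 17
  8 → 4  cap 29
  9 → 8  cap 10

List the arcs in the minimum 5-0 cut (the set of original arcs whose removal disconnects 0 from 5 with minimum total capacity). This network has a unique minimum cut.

augment #1: 5→4→0 push 4
augment #2: 5→7→0 push 4
augment #3: 5→3→6→1→2→0 push 3
augment #4: 5→3→9→8→4→0 push 1
max flow = 12; residual-reachable set from 5 gives S-side
cut edges (S→T): {(3,6), (3,9), (5,4), (5,7)} total cap 12

Min-cut arcs: {(3,6), (3,9), (5,4), (5,7)} (total capacity 12)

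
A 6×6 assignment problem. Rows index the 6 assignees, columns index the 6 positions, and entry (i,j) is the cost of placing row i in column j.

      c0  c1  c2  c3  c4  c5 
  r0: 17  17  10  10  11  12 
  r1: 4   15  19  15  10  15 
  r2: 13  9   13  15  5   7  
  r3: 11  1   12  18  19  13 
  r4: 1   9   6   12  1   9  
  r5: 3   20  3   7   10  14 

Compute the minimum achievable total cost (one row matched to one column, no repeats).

Minimum assignment cost: 26

optimal assignment: row0→col3 (cost 10), row1→col0 (cost 4), row2→col5 (cost 7), row3→col1 (cost 1), row4→col4 (cost 1), row5→col2 (cost 3)
total = 10 + 4 + 7 + 1 + 1 + 3 = 26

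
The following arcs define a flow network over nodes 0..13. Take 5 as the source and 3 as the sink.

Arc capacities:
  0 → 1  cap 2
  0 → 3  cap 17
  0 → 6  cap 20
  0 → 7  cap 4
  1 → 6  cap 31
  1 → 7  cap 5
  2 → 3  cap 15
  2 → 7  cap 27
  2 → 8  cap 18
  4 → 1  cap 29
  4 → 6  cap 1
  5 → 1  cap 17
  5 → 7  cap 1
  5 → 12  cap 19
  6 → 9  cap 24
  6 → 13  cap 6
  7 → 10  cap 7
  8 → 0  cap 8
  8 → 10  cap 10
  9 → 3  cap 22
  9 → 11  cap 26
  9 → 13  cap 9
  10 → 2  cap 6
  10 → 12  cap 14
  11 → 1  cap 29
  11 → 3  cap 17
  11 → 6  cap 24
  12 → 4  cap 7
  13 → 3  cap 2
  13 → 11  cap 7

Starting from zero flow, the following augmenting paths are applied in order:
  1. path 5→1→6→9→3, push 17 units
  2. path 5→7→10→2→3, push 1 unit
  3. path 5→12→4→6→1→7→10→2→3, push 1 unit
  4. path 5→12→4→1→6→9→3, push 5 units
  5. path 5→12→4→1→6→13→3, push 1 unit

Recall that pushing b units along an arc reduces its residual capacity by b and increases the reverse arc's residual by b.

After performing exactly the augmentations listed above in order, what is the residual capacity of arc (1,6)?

Residual capacity of (1,6): 9

after path 1 (5→1→6→9→3, push 17): res(1,6)=14
after path 2 (5→7→10→2→3, push 1): res(1,6)=14
after path 3 (5→12→4→6→1→7→10→2→3, push 1): res(1,6)=15
after path 4 (5→12→4→1→6→9→3, push 5): res(1,6)=10
after path 5 (5→12→4→1→6→13→3, push 1): res(1,6)=9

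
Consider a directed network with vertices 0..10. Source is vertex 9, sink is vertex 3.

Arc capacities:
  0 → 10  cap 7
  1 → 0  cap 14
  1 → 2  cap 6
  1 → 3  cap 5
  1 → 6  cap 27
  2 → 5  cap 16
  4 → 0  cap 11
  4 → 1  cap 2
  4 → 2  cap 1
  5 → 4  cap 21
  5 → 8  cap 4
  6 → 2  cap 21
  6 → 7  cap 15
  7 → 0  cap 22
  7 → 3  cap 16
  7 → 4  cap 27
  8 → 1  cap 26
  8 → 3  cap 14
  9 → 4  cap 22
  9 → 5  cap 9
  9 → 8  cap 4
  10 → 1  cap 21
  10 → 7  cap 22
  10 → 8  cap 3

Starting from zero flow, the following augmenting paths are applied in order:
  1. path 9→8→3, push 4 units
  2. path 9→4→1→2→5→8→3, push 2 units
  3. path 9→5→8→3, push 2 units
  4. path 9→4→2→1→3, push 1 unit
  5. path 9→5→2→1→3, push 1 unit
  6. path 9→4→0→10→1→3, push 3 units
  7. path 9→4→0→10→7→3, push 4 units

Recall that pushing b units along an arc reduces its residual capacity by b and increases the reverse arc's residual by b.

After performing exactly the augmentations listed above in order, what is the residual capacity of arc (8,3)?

after path 1 (9→8→3, push 4): res(8,3)=10
after path 2 (9→4→1→2→5→8→3, push 2): res(8,3)=8
after path 3 (9→5→8→3, push 2): res(8,3)=6
after path 4 (9→4→2→1→3, push 1): res(8,3)=6
after path 5 (9→5→2→1→3, push 1): res(8,3)=6
after path 6 (9→4→0→10→1→3, push 3): res(8,3)=6
after path 7 (9→4→0→10→7→3, push 4): res(8,3)=6

Residual capacity of (8,3): 6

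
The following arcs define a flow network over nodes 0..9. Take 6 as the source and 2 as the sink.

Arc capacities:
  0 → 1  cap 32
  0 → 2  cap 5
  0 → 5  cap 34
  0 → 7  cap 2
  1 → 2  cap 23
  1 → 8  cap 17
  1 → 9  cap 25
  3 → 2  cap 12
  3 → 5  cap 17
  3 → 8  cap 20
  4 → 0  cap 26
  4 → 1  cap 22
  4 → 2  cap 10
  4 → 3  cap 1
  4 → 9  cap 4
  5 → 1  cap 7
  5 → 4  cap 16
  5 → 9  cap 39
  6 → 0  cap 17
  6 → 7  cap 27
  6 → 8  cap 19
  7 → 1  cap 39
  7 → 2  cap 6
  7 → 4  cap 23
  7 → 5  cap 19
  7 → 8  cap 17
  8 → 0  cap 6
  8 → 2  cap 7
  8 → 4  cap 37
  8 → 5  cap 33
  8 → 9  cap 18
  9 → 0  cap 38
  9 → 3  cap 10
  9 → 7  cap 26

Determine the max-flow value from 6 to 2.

Maximum flow value: 62

augment #1: 6→0→2 bottleneck 5, total now 5
augment #2: 6→7→2 bottleneck 6, total now 11
augment #3: 6→8→2 bottleneck 7, total now 18
augment #4: 6→0→1→2 bottleneck 12, total now 30
augment #5: 6→7→1→2 bottleneck 11, total now 41
augment #6: 6→7→4→2 bottleneck 10, total now 51
augment #7: 6→8→4→3→2 bottleneck 1, total now 52
augment #8: 6→8→9→3→2 bottleneck 10, total now 62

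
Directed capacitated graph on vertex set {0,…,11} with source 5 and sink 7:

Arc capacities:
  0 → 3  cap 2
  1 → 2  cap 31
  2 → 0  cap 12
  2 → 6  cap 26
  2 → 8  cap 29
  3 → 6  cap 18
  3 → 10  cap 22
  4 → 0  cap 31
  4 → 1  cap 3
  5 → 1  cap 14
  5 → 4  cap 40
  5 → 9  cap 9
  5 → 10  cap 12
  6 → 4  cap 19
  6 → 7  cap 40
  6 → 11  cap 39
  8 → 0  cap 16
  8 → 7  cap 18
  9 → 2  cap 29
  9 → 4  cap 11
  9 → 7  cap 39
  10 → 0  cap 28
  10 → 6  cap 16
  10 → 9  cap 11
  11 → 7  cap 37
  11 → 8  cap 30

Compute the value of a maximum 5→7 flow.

Maximum flow value: 40

augment #1: 5→9→7 bottleneck 9, total now 9
augment #2: 5→10→6→7 bottleneck 12, total now 21
augment #3: 5→1→2→6→7 bottleneck 14, total now 35
augment #4: 5→4→0→3→6→7 bottleneck 2, total now 37
augment #5: 5→4→1→2→6→7 bottleneck 3, total now 40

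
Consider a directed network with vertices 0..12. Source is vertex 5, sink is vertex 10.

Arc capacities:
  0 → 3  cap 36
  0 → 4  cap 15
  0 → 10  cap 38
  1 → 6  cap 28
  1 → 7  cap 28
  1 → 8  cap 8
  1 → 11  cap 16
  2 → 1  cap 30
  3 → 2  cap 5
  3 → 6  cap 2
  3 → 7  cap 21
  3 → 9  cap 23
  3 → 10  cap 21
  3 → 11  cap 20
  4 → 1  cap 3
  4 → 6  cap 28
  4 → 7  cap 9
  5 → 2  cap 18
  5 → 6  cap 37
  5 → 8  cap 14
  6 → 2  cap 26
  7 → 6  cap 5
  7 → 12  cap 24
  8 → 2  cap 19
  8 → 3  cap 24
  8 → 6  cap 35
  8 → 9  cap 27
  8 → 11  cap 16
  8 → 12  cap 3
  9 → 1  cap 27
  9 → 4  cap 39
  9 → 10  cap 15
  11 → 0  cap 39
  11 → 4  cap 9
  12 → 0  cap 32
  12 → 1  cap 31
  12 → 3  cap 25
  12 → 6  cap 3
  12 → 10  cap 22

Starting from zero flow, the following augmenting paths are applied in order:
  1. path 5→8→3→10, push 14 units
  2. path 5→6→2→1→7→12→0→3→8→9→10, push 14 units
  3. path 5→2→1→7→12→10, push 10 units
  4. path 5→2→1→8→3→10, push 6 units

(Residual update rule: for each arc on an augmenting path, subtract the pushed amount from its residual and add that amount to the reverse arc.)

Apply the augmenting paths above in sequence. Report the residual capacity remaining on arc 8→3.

Residual capacity of (8,3): 18

after path 1 (5→8→3→10, push 14): res(8,3)=10
after path 2 (5→6→2→1→7→12→0→3→8→9→10, push 14): res(8,3)=24
after path 3 (5→2→1→7→12→10, push 10): res(8,3)=24
after path 4 (5→2→1→8→3→10, push 6): res(8,3)=18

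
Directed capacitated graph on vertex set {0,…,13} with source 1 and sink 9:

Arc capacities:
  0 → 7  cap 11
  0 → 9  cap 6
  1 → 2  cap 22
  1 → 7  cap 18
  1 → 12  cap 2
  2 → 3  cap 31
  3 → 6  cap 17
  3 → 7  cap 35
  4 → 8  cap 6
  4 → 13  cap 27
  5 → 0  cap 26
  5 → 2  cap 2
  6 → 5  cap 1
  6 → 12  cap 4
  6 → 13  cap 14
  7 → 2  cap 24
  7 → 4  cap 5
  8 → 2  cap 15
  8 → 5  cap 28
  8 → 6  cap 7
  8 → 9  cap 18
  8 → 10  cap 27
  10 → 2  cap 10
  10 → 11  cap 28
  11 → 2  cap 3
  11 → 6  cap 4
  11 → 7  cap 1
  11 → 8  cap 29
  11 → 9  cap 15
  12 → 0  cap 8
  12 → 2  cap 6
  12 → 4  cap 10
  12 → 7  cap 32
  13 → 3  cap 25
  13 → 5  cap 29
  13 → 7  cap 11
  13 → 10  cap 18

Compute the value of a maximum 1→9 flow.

Maximum flow value: 24

augment #1: 1→12→0→9 bottleneck 2, total now 2
augment #2: 1→7→4→8→9 bottleneck 5, total now 7
augment #3: 1→2→3→6→5→0→9 bottleneck 1, total now 8
augment #4: 1→2→3→6→12→0→9 bottleneck 3, total now 11
augment #5: 1→2→3→6→12→4→8→9 bottleneck 1, total now 12
augment #6: 1→2→3→6→13→10→11→9 bottleneck 12, total now 24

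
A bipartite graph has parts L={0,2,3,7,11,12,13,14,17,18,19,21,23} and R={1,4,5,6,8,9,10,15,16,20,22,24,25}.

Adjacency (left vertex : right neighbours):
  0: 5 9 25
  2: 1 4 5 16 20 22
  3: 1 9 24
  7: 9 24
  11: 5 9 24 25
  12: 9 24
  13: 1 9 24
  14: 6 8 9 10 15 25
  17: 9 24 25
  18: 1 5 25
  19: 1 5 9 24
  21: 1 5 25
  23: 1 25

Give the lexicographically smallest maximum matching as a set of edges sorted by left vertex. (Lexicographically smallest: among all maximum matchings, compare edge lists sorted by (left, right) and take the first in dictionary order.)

Lex-smallest maximum matching: {(0,5), (2,4), (3,1), (7,9), (11,24), (14,6), (17,25)}

|M| = 7 (so the lex-smallest maximum matching has 7 edges)
process left vertices in ascending order; for each, take the smallest-labelled available neighbour that still permits 7 edges overall, or leave it unmatched if none does
lex-smallest matching: {0-5, 2-4, 3-1, 7-9, 11-24, 14-6, 17-25}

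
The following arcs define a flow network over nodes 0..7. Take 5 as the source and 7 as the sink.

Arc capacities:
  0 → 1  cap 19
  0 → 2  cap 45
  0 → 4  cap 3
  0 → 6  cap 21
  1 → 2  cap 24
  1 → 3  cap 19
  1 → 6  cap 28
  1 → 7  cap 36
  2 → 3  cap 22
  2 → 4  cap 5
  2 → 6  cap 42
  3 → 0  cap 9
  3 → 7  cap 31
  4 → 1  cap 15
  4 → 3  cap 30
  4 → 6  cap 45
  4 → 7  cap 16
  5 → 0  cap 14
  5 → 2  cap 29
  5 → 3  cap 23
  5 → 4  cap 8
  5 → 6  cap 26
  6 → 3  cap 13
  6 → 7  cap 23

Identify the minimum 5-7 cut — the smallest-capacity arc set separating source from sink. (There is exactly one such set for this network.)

augment #1: 5→3→7 push 23
augment #2: 5→4→7 push 8
augment #3: 5→6→7 push 23
augment #4: 5→0→1→7 push 14
augment #5: 5→2→3→7 push 8
augment #6: 5→2→4→7 push 5
augment #7: 5→2→3→0→1→7 push 5
augment #8: 5→2→3→0→4→7 push 3
max flow = 89; residual-reachable set from 5 gives S-side
cut edges (S→T): {(0,1), (0,4), (2,4), (3,7), (5,4), (6,7)} total cap 89

Min-cut arcs: {(0,1), (0,4), (2,4), (3,7), (5,4), (6,7)} (total capacity 89)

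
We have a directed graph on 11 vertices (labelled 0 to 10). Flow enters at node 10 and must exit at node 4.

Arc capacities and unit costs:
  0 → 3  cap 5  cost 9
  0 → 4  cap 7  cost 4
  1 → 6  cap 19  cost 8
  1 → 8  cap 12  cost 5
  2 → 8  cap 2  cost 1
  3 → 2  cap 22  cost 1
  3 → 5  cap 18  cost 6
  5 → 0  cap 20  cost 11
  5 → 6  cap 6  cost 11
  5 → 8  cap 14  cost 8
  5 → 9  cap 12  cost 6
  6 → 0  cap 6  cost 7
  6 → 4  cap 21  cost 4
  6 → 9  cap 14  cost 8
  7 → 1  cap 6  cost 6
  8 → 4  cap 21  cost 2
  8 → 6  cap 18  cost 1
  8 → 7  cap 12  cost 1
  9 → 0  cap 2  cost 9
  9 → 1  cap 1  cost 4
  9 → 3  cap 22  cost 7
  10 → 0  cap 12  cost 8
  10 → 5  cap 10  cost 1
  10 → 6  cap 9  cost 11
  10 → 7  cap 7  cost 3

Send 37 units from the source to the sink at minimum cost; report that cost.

Minimum cost for 37 units: 566

shortest-cost path #1: 10→5→8→4 push 10 @ unit cost 11 (adds 110)
shortest-cost path #2: 10→0→4 push 7 @ unit cost 12 (adds 84)
shortest-cost path #3: 10→6→4 push 9 @ unit cost 15 (adds 135)
shortest-cost path #4: 10→7→1→8→4 push 6 @ unit cost 16 (adds 96)
shortest-cost path #5: 10→0→3→2→8→4 push 2 @ unit cost 21 (adds 42)
shortest-cost path #6: 10→0→3→5→8→4 push 3 @ unit cost 33 (adds 99)
total cost = 566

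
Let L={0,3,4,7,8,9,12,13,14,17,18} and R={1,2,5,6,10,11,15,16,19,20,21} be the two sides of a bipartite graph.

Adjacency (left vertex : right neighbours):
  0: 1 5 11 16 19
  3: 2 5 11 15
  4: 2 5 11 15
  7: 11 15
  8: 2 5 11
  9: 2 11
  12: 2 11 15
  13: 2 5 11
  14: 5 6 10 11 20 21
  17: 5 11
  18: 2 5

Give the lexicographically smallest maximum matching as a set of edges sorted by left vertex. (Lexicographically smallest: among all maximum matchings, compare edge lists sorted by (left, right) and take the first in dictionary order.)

Lex-smallest maximum matching: {(0,1), (3,2), (4,5), (7,11), (12,15), (14,6)}

|M| = 6 (so the lex-smallest maximum matching has 6 edges)
process left vertices in ascending order; for each, take the smallest-labelled available neighbour that still permits 6 edges overall, or leave it unmatched if none does
lex-smallest matching: {0-1, 3-2, 4-5, 7-11, 12-15, 14-6}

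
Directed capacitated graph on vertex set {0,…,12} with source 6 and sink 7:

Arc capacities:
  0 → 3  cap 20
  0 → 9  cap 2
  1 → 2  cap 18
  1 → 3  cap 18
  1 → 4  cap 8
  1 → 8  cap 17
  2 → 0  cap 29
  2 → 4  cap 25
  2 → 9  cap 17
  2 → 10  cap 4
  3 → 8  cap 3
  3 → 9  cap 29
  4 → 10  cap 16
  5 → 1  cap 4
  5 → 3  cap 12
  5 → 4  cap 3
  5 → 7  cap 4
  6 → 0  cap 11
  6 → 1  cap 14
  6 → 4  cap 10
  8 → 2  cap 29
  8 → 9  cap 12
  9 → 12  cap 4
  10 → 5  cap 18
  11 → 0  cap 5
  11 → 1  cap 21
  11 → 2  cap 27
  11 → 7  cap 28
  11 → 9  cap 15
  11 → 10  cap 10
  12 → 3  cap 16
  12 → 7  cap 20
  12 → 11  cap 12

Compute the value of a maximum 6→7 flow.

augment #1: 6→0→9→12→7 bottleneck 2, total now 2
augment #2: 6→4→10→5→7 bottleneck 4, total now 6
augment #3: 6→0→3→9→12→7 bottleneck 2, total now 8

Maximum flow value: 8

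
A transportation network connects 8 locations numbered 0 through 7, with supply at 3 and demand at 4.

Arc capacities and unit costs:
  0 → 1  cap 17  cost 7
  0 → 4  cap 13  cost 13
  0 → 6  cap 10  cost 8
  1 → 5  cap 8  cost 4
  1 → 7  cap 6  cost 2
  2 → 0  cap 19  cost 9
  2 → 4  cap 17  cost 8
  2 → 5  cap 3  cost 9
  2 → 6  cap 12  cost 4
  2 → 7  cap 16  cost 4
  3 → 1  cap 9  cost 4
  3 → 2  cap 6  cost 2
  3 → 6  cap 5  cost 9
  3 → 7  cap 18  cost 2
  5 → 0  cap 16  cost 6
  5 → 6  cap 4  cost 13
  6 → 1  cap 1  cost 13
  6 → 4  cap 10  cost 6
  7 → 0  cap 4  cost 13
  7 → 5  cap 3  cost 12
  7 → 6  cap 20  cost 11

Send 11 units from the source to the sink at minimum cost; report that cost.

shortest-cost path #1: 3→2→4 push 6 @ unit cost 10 (adds 60)
shortest-cost path #2: 3→6→4 push 5 @ unit cost 15 (adds 75)
total cost = 135

Minimum cost for 11 units: 135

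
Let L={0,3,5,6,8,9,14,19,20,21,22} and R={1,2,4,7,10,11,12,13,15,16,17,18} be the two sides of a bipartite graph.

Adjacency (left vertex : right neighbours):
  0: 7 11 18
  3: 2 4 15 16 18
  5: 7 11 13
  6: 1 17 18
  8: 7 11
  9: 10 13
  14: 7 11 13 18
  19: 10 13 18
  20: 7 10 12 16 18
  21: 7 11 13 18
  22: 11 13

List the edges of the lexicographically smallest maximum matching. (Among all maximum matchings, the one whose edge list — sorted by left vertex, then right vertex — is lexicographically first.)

|M| = 8 (so the lex-smallest maximum matching has 8 edges)
process left vertices in ascending order; for each, take the smallest-labelled available neighbour that still permits 8 edges overall, or leave it unmatched if none does
lex-smallest matching: {0-7, 3-2, 5-11, 6-1, 9-10, 14-13, 19-18, 20-12}

Lex-smallest maximum matching: {(0,7), (3,2), (5,11), (6,1), (9,10), (14,13), (19,18), (20,12)}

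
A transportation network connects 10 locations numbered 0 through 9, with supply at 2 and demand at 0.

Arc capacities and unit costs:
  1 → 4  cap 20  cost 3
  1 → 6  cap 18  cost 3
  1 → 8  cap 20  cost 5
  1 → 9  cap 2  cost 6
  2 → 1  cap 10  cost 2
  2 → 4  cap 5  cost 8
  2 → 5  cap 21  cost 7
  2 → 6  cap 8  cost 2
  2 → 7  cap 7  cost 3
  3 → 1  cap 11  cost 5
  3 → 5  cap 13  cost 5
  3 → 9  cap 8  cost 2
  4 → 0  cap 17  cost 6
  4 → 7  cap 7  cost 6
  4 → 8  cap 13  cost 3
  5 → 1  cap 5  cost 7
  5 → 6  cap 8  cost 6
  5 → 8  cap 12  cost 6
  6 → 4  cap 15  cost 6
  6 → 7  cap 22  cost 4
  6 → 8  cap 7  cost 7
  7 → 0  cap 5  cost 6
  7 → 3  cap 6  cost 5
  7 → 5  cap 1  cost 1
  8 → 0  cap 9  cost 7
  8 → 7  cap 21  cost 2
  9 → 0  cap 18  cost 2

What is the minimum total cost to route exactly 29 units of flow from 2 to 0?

Minimum cost for 29 units: 348

shortest-cost path #1: 2→7→0 push 5 @ unit cost 9 (adds 45)
shortest-cost path #2: 2→1→9→0 push 2 @ unit cost 10 (adds 20)
shortest-cost path #3: 2→1→4→0 push 8 @ unit cost 11 (adds 88)
shortest-cost path #4: 2→7→3→9→0 push 2 @ unit cost 12 (adds 24)
shortest-cost path #5: 2→4→0 push 5 @ unit cost 14 (adds 70)
shortest-cost path #6: 2→6→4→0 push 4 @ unit cost 14 (adds 56)
shortest-cost path #7: 2→6→7→3→9→0 push 3 @ unit cost 15 (adds 45)
total cost = 348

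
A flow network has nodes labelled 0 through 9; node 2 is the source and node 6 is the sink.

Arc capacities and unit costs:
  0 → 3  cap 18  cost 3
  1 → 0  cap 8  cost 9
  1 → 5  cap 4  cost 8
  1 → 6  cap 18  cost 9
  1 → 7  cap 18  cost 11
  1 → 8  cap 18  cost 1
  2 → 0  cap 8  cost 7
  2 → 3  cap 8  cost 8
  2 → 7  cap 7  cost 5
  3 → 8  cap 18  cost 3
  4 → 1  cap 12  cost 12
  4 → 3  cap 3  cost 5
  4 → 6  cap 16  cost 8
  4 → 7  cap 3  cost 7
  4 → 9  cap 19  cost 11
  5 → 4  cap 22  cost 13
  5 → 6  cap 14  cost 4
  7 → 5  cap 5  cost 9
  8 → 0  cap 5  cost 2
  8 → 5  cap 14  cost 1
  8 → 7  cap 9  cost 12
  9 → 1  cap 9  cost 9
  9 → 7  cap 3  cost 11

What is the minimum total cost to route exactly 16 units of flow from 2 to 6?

shortest-cost path #1: 2→3→8→5→6 push 8 @ unit cost 16 (adds 128)
shortest-cost path #2: 2→7→5→6 push 5 @ unit cost 18 (adds 90)
shortest-cost path #3: 2→0→3→8→5→6 push 1 @ unit cost 18 (adds 18)
shortest-cost path #4: 2→0→3→8→5→4→6 push 2 @ unit cost 35 (adds 70)
total cost = 306

Minimum cost for 16 units: 306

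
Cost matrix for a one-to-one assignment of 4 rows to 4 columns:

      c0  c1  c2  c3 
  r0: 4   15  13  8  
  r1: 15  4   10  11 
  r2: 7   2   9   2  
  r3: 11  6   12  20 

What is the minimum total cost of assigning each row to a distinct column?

Minimum assignment cost: 22

one of 2 optimal assignments: row0→col0 (cost 4), row1→col1 (cost 4), row2→col3 (cost 2), row3→col2 (cost 12)
total = 4 + 4 + 2 + 12 = 22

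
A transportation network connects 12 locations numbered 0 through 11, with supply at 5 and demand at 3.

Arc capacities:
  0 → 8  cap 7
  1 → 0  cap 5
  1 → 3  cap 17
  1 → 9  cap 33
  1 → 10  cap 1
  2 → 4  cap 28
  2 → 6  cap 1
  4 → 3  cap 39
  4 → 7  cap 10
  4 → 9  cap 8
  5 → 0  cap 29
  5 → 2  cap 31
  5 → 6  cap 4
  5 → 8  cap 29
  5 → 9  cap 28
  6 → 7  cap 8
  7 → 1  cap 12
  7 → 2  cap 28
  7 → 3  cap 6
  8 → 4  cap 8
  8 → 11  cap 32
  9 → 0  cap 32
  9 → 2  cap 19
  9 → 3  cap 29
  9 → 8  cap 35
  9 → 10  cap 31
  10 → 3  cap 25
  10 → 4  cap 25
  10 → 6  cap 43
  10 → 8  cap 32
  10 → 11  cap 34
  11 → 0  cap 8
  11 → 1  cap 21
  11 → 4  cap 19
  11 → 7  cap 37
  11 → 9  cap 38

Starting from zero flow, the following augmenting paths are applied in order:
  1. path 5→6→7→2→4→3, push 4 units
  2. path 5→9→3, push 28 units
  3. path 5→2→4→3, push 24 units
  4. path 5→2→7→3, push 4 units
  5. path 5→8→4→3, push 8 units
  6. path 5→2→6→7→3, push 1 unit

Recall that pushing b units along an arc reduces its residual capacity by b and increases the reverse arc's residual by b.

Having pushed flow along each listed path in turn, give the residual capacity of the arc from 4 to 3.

after path 1 (5→6→7→2→4→3, push 4): res(4,3)=35
after path 2 (5→9→3, push 28): res(4,3)=35
after path 3 (5→2→4→3, push 24): res(4,3)=11
after path 4 (5→2→7→3, push 4): res(4,3)=11
after path 5 (5→8→4→3, push 8): res(4,3)=3
after path 6 (5→2→6→7→3, push 1): res(4,3)=3

Residual capacity of (4,3): 3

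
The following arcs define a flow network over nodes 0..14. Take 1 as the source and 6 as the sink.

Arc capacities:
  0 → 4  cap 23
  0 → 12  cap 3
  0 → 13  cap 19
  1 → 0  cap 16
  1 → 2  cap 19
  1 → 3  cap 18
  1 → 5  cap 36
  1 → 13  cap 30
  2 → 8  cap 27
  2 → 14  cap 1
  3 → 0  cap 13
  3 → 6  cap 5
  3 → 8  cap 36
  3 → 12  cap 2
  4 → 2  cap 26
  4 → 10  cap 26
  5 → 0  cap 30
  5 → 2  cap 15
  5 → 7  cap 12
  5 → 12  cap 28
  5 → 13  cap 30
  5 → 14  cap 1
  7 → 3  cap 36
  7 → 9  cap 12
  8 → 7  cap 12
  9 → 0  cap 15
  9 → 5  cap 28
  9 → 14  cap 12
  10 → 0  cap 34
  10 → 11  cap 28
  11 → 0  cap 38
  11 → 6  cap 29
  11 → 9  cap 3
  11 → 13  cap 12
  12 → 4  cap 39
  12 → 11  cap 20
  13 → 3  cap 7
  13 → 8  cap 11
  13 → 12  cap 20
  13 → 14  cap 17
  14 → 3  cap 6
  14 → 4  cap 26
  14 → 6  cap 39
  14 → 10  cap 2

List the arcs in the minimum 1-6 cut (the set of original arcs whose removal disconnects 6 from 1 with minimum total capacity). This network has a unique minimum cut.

augment #1: 1→3→6 push 5
augment #2: 1→2→14→6 push 1
augment #3: 1→5→14→6 push 1
augment #4: 1→13→14→6 push 17
augment #5: 1→0→12→11→6 push 3
augment #6: 1→3→12→11→6 push 2
augment #7: 1→5→12→11→6 push 15
augment #8: 1→0→4→10→11→6 push 9
augment #9: 1→5→7→9→14→6 push 12
max flow = 65; residual-reachable set from 1 gives S-side
cut edges (S→T): {(2,14), (3,6), (5,14), (9,14), (11,6), (13,14)} total cap 65

Min-cut arcs: {(2,14), (3,6), (5,14), (9,14), (11,6), (13,14)} (total capacity 65)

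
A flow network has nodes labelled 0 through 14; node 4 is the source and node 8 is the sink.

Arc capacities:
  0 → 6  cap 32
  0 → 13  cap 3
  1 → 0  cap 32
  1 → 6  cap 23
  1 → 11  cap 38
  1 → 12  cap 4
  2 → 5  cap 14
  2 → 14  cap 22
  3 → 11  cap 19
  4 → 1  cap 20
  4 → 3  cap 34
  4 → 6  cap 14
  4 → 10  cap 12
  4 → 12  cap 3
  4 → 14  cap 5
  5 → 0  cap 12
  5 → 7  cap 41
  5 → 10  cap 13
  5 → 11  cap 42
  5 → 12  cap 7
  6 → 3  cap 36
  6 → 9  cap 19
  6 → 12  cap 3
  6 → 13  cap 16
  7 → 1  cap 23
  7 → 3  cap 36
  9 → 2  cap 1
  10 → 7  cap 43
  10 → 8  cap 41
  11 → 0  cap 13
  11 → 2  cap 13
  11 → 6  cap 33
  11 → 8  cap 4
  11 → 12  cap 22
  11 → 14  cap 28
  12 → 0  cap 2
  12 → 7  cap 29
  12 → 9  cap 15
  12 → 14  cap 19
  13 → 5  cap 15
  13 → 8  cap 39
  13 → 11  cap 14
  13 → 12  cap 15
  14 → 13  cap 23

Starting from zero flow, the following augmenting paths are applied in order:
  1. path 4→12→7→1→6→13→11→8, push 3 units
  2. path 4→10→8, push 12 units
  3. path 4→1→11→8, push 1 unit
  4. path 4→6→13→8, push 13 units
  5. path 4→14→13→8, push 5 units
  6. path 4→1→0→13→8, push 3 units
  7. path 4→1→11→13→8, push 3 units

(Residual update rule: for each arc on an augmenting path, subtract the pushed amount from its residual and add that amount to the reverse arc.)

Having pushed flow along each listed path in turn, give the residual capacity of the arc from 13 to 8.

after path 1 (4→12→7→1→6→13→11→8, push 3): res(13,8)=39
after path 2 (4→10→8, push 12): res(13,8)=39
after path 3 (4→1→11→8, push 1): res(13,8)=39
after path 4 (4→6→13→8, push 13): res(13,8)=26
after path 5 (4→14→13→8, push 5): res(13,8)=21
after path 6 (4→1→0→13→8, push 3): res(13,8)=18
after path 7 (4→1→11→13→8, push 3): res(13,8)=15

Residual capacity of (13,8): 15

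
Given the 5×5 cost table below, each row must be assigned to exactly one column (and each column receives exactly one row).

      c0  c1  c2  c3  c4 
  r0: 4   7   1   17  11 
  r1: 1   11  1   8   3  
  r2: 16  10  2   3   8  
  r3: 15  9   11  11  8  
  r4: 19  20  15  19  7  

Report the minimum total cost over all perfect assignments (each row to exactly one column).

Minimum assignment cost: 21

optimal assignment: row0→col2 (cost 1), row1→col0 (cost 1), row2→col3 (cost 3), row3→col1 (cost 9), row4→col4 (cost 7)
total = 1 + 1 + 3 + 9 + 7 = 21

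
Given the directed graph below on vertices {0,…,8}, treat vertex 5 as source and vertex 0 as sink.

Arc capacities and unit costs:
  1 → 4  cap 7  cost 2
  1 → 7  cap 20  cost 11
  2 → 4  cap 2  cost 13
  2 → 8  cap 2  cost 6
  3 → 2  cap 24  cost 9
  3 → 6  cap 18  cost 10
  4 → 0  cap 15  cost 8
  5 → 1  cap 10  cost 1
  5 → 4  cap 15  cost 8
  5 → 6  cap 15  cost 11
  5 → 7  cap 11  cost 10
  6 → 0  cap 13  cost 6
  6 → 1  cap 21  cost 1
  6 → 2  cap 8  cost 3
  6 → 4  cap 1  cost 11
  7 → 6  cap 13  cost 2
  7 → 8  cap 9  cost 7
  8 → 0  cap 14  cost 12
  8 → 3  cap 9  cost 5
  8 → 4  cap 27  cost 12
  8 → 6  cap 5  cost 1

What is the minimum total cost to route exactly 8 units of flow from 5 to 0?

shortest-cost path #1: 5→1→4→0 push 7 @ unit cost 11 (adds 77)
shortest-cost path #2: 5→4→0 push 1 @ unit cost 16 (adds 16)
total cost = 93

Minimum cost for 8 units: 93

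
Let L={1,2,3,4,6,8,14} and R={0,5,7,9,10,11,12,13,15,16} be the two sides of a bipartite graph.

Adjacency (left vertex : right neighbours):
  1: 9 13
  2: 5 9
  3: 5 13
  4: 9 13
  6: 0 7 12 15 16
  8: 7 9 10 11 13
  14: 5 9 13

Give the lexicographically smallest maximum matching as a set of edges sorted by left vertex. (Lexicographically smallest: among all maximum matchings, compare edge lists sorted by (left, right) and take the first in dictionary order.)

Lex-smallest maximum matching: {(1,9), (2,5), (3,13), (6,0), (8,7)}

|M| = 5 (so the lex-smallest maximum matching has 5 edges)
process left vertices in ascending order; for each, take the smallest-labelled available neighbour that still permits 5 edges overall, or leave it unmatched if none does
lex-smallest matching: {1-9, 2-5, 3-13, 6-0, 8-7}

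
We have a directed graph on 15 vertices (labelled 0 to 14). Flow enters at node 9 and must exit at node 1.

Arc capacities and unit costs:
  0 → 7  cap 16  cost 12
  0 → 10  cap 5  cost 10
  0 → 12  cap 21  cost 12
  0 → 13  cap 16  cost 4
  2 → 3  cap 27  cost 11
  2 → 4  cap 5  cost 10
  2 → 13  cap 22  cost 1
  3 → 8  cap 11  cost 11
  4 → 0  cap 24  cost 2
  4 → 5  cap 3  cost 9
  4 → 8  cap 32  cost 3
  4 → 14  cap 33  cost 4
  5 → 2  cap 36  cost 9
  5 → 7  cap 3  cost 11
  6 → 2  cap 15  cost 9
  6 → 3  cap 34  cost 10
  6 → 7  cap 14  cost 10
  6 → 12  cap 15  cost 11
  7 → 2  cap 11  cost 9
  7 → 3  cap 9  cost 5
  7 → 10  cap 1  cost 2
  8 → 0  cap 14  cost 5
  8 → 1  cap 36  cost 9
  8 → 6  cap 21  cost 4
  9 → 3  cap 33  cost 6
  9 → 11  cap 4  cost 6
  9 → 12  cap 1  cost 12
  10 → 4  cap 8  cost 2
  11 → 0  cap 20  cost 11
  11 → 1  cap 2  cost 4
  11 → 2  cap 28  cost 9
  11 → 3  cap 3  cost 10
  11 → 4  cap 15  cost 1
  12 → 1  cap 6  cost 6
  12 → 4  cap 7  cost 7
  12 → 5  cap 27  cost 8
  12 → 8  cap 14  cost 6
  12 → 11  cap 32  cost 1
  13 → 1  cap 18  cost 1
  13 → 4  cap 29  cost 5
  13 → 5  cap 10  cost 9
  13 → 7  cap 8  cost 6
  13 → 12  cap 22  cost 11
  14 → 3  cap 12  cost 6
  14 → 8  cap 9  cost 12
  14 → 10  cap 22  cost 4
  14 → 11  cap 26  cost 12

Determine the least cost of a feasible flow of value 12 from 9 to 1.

Minimum cost for 12 units: 248

shortest-cost path #1: 9→11→1 push 2 @ unit cost 10 (adds 20)
shortest-cost path #2: 9→11→4→0→13→1 push 2 @ unit cost 14 (adds 28)
shortest-cost path #3: 9→12→1 push 1 @ unit cost 18 (adds 18)
shortest-cost path #4: 9→3→8→1 push 7 @ unit cost 26 (adds 182)
total cost = 248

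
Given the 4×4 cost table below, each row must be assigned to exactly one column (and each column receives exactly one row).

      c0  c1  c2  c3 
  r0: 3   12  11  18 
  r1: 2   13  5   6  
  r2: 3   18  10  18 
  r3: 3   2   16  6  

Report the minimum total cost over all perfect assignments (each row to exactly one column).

optimal assignment: row0→col0 (cost 3), row1→col3 (cost 6), row2→col2 (cost 10), row3→col1 (cost 2)
total = 3 + 6 + 10 + 2 = 21

Minimum assignment cost: 21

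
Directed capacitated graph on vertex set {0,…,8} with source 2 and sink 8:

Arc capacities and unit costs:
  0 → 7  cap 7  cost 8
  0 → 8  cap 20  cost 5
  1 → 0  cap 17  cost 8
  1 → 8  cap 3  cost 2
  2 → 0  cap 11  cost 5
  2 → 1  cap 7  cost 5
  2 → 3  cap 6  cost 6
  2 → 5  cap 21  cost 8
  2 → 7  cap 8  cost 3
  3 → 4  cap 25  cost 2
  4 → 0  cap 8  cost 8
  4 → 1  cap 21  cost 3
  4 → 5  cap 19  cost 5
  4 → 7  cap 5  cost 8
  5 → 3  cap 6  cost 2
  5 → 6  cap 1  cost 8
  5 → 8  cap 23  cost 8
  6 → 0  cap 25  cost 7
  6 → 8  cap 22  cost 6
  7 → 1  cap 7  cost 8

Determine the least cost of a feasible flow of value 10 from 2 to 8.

Minimum cost for 10 units: 91

shortest-cost path #1: 2→1→8 push 3 @ unit cost 7 (adds 21)
shortest-cost path #2: 2→0→8 push 7 @ unit cost 10 (adds 70)
total cost = 91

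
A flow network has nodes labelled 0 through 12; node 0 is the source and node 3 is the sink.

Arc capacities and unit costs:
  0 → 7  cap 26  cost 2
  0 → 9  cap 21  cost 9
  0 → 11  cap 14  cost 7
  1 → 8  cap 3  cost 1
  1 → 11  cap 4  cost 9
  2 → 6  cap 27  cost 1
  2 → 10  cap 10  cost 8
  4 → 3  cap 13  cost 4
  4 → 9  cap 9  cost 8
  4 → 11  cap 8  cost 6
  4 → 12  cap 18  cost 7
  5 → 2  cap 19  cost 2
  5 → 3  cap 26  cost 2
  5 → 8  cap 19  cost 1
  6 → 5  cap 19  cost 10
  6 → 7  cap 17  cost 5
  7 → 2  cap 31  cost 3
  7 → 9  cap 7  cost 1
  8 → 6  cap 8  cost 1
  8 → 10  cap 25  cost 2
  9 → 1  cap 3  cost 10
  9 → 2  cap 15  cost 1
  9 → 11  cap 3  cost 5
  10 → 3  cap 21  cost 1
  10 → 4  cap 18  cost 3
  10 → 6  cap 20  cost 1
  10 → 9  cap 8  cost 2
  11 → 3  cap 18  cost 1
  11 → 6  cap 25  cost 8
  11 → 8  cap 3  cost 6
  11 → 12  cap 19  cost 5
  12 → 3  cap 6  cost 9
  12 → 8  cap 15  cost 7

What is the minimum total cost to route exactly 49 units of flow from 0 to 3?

shortest-cost path #1: 0→11→3 push 14 @ unit cost 8 (adds 112)
shortest-cost path #2: 0→7→9→11→3 push 3 @ unit cost 9 (adds 27)
shortest-cost path #3: 0→7→9→2→10→3 push 4 @ unit cost 13 (adds 52)
shortest-cost path #4: 0→7→2→10→3 push 6 @ unit cost 14 (adds 84)
shortest-cost path #5: 0→7→2→6→5→3 push 13 @ unit cost 18 (adds 234)
shortest-cost path #6: 0→9→1→8→10→3 push 3 @ unit cost 23 (adds 69)
shortest-cost path #7: 0→9→2→6→5→3 push 6 @ unit cost 23 (adds 138)
total cost = 716

Minimum cost for 49 units: 716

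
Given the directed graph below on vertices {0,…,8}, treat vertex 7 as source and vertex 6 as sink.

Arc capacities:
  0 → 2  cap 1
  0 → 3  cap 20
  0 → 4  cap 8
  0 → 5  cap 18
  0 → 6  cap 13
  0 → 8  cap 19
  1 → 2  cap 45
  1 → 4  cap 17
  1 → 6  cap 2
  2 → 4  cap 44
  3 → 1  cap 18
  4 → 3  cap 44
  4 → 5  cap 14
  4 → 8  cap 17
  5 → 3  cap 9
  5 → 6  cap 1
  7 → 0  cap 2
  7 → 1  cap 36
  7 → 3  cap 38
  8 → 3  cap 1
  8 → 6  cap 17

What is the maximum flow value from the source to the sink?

augment #1: 7→0→6 bottleneck 2, total now 2
augment #2: 7→1→6 bottleneck 2, total now 4
augment #3: 7→1→4→5→6 bottleneck 1, total now 5
augment #4: 7→1→4→8→6 bottleneck 16, total now 21
augment #5: 7→1→2→4→8→6 bottleneck 1, total now 22

Maximum flow value: 22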